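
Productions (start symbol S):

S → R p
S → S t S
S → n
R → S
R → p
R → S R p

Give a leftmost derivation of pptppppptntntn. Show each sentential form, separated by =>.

S => StS   [S → S t S]
StS => StStS   [S → S t S]
StStS => StStStS   [S → S t S]
StStStS => RptStStS   [S → R p]
RptStStS => pptStStS   [R → p]
pptStStS => pptStStStS   [S → S t S]
pptStStStS => pptRptStStS   [S → R p]
pptRptStStS => pptSRpptStStS   [R → S R p]
pptSRpptStStS => pptRpRpptStStS   [S → R p]
pptRpRpptStStS => pptppRpptStStS   [R → p]
pptppRpptStStS => pptppppptStStS   [R → p]
pptppppptStStS => pptppppptntStS   [S → n]
pptppppptntStS => pptppppptntntS   [S → n]
pptppppptntntS => pptppppptntntn   [S → n]

S=>StS=>StStS=>StStStS=>RptStStS=>pptStStS=>pptStStStS=>pptRptStStS=>pptSRpptStStS=>pptRpRpptStStS=>pptppRpptStStS=>pptppppptStStS=>pptppppptntStS=>pptppppptntntS=>pptppppptntntn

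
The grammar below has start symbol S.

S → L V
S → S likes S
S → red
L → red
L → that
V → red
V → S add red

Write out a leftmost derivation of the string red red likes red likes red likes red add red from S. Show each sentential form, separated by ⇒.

S ⇒ L V   [S → L V]
L V ⇒ red V   [L → red]
red V ⇒ red S add red   [V → S add red]
red S add red ⇒ red S likes S add red   [S → S likes S]
red S likes S add red ⇒ red S likes S likes S add red   [S → S likes S]
red S likes S likes S add red ⇒ red S likes S likes S likes S add red   [S → S likes S]
red S likes S likes S likes S add red ⇒ red red likes S likes S likes S add red   [S → red]
red red likes S likes S likes S add red ⇒ red red likes red likes S likes S add red   [S → red]
red red likes red likes S likes S add red ⇒ red red likes red likes red likes S add red   [S → red]
red red likes red likes red likes S add red ⇒ red red likes red likes red likes red add red   [S → red]

S ⇒ L V ⇒ red V ⇒ red S add red ⇒ red S likes S add red ⇒ red S likes S likes S add red ⇒ red S likes S likes S likes S add red ⇒ red red likes S likes S likes S add red ⇒ red red likes red likes S likes S add red ⇒ red red likes red likes red likes S add red ⇒ red red likes red likes red likes red add red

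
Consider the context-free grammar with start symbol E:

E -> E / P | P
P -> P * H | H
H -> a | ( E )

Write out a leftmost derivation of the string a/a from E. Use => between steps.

E => E/P   [E -> E / P]
E/P => P/P   [E -> P]
P/P => H/P   [P -> H]
H/P => a/P   [H -> a]
a/P => a/H   [P -> H]
a/H => a/a   [H -> a]

E=>E/P=>P/P=>H/P=>a/P=>a/H=>a/a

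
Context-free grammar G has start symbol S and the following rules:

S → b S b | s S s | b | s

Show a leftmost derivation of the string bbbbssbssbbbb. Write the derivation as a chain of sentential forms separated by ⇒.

S ⇒ bSb   [S → b S b]
bSb ⇒ bbSbb   [S → b S b]
bbSbb ⇒ bbbSbbb   [S → b S b]
bbbSbbb ⇒ bbbbSbbbb   [S → b S b]
bbbbSbbbb ⇒ bbbbsSsbbbb   [S → s S s]
bbbbsSsbbbb ⇒ bbbbssSssbbbb   [S → s S s]
bbbbssSssbbbb ⇒ bbbbssbssbbbb   [S → b]

S ⇒ bSb ⇒ bbSbb ⇒ bbbSbbb ⇒ bbbbSbbbb ⇒ bbbbsSsbbbb ⇒ bbbbssSssbbbb ⇒ bbbbssbssbbbb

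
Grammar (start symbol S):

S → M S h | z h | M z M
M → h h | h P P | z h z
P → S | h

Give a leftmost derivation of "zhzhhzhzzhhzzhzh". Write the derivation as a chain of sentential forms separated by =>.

S => MSh => zhzSh => zhzMzMh => zhzhPPzMh => zhzhhPzMh => zhzhhSzMh => zhzhhMzMzMh => zhzhhzhzzMzMh => zhzhhzhzzhhzMh => zhzhhzhzzhhzzhzh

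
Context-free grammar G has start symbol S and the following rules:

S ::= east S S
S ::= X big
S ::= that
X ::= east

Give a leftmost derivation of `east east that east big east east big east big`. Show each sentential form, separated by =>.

S => east S S => east east S S S => east east that S S => east east that X big S => east east that east big S => east east that east big east S S => east east that east big east X big S => east east that east big east east big S => east east that east big east east big X big => east east that east big east east big east big

S => east S S   [S ::= east S S]
east S S => east east S S S   [S ::= east S S]
east east S S S => east east that S S   [S ::= that]
east east that S S => east east that X big S   [S ::= X big]
east east that X big S => east east that east big S   [X ::= east]
east east that east big S => east east that east big east S S   [S ::= east S S]
east east that east big east S S => east east that east big east X big S   [S ::= X big]
east east that east big east X big S => east east that east big east east big S   [X ::= east]
east east that east big east east big S => east east that east big east east big X big   [S ::= X big]
east east that east big east east big X big => east east that east big east east big east big   [X ::= east]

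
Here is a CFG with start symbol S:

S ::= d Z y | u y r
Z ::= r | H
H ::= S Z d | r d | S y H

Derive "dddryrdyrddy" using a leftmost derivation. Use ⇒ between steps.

S⇒dZy⇒dHy⇒dSZdy⇒ddZyZdy⇒ddHyZdy⇒ddSZdyZdy⇒dddZyZdyZdy⇒dddryZdyZdy⇒dddryrdyZdy⇒dddryrdyHdy⇒dddryrdyrddy

S ⇒ dZy   [S ::= d Z y]
dZy ⇒ dHy   [Z ::= H]
dHy ⇒ dSZdy   [H ::= S Z d]
dSZdy ⇒ ddZyZdy   [S ::= d Z y]
ddZyZdy ⇒ ddHyZdy   [Z ::= H]
ddHyZdy ⇒ ddSZdyZdy   [H ::= S Z d]
ddSZdyZdy ⇒ dddZyZdyZdy   [S ::= d Z y]
dddZyZdyZdy ⇒ dddryZdyZdy   [Z ::= r]
dddryZdyZdy ⇒ dddryrdyZdy   [Z ::= r]
dddryrdyZdy ⇒ dddryrdyHdy   [Z ::= H]
dddryrdyHdy ⇒ dddryrdyrddy   [H ::= r d]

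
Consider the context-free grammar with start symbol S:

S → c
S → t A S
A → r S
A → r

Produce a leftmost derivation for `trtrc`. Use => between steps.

S => tAS   [S → t A S]
tAS => trS   [A → r]
trS => trtAS   [S → t A S]
trtAS => trtrS   [A → r]
trtrS => trtrc   [S → c]

S => tAS => trS => trtAS => trtrS => trtrc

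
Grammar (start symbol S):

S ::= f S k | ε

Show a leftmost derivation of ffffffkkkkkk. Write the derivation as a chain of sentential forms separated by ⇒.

S ⇒ fSk ⇒ ffSkk ⇒ fffSkkk ⇒ ffffSkkkk ⇒ fffffSkkkkk ⇒ ffffffSkkkkkk ⇒ ffffffkkkkkk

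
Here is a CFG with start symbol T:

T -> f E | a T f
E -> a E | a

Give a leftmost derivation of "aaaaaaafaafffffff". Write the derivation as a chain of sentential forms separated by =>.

T => aTf => aaTff => aaaTfff => aaaaTffff => aaaaaTfffff => aaaaaaTffffff => aaaaaaaTfffffff => aaaaaaafEfffffff => aaaaaaafaEfffffff => aaaaaaafaafffffff

T => aTf   [T -> a T f]
aTf => aaTff   [T -> a T f]
aaTff => aaaTfff   [T -> a T f]
aaaTfff => aaaaTffff   [T -> a T f]
aaaaTffff => aaaaaTfffff   [T -> a T f]
aaaaaTfffff => aaaaaaTffffff   [T -> a T f]
aaaaaaTffffff => aaaaaaaTfffffff   [T -> a T f]
aaaaaaaTfffffff => aaaaaaafEfffffff   [T -> f E]
aaaaaaafEfffffff => aaaaaaafaEfffffff   [E -> a E]
aaaaaaafaEfffffff => aaaaaaafaafffffff   [E -> a]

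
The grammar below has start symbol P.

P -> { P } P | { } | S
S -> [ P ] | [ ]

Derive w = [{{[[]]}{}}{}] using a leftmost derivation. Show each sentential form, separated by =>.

P => S => [P] => [{P}P] => [{{P}P}P] => [{{S}P}P] => [{{[P]}P}P] => [{{[S]}P}P] => [{{[[]]}P}P] => [{{[[]]}{}}P] => [{{[[]]}{}}{}]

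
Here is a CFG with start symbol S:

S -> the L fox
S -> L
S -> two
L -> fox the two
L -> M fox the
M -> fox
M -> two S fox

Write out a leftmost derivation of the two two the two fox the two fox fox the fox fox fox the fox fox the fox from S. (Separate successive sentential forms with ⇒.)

S ⇒ the L fox   [S -> the L fox]
the L fox ⇒ the M fox the fox   [L -> M fox the]
the M fox the fox ⇒ the two S fox fox the fox   [M -> two S fox]
the two S fox fox the fox ⇒ the two L fox fox the fox   [S -> L]
the two L fox fox the fox ⇒ the two M fox the fox fox the fox   [L -> M fox the]
the two M fox the fox fox the fox ⇒ the two two S fox fox the fox fox the fox   [M -> two S fox]
the two two S fox fox the fox fox the fox ⇒ the two two the L fox fox fox the fox fox the fox   [S -> the L fox]
the two two the L fox fox fox the fox fox the fox ⇒ the two two the M fox the fox fox fox the fox fox the fox   [L -> M fox the]
the two two the M fox the fox fox fox the fox fox the fox ⇒ the two two the two S fox fox the fox fox fox the fox fox the fox   [M -> two S fox]
the two two the two S fox fox the fox fox fox the fox fox the fox ⇒ the two two the two L fox fox the fox fox fox the fox fox the fox   [S -> L]
the two two the two L fox fox the fox fox fox the fox fox the fox ⇒ the two two the two fox the two fox fox the fox fox fox the fox fox the fox   [L -> fox the two]

S ⇒ the L fox ⇒ the M fox the fox ⇒ the two S fox fox the fox ⇒ the two L fox fox the fox ⇒ the two M fox the fox fox the fox ⇒ the two two S fox fox the fox fox the fox ⇒ the two two the L fox fox fox the fox fox the fox ⇒ the two two the M fox the fox fox fox the fox fox the fox ⇒ the two two the two S fox fox the fox fox fox the fox fox the fox ⇒ the two two the two L fox fox the fox fox fox the fox fox the fox ⇒ the two two the two fox the two fox fox the fox fox fox the fox fox the fox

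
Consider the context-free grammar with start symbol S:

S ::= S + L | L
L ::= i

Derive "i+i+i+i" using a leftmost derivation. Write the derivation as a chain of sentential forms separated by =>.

S => S+L => S+L+L => S+L+L+L => L+L+L+L => i+L+L+L => i+i+L+L => i+i+i+L => i+i+i+i

S => S+L   [S ::= S + L]
S+L => S+L+L   [S ::= S + L]
S+L+L => S+L+L+L   [S ::= S + L]
S+L+L+L => L+L+L+L   [S ::= L]
L+L+L+L => i+L+L+L   [L ::= i]
i+L+L+L => i+i+L+L   [L ::= i]
i+i+L+L => i+i+i+L   [L ::= i]
i+i+i+L => i+i+i+i   [L ::= i]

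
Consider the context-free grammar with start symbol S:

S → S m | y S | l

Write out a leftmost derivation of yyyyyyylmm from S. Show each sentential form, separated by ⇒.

S ⇒ Sm   [S → S m]
Sm ⇒ ySm   [S → y S]
ySm ⇒ yySm   [S → y S]
yySm ⇒ yyySm   [S → y S]
yyySm ⇒ yyyySm   [S → y S]
yyyySm ⇒ yyyyySm   [S → y S]
yyyyySm ⇒ yyyyyySm   [S → y S]
yyyyyySm ⇒ yyyyyyySm   [S → y S]
yyyyyyySm ⇒ yyyyyyySmm   [S → S m]
yyyyyyySmm ⇒ yyyyyyylmm   [S → l]

S ⇒ Sm ⇒ ySm ⇒ yySm ⇒ yyySm ⇒ yyyySm ⇒ yyyyySm ⇒ yyyyyySm ⇒ yyyyyyySm ⇒ yyyyyyySmm ⇒ yyyyyyylmm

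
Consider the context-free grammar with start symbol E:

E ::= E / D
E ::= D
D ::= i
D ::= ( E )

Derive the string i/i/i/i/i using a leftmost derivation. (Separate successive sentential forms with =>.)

E => E/D => E/D/D => E/D/D/D => E/D/D/D/D => D/D/D/D/D => i/D/D/D/D => i/i/D/D/D => i/i/i/D/D => i/i/i/i/D => i/i/i/i/i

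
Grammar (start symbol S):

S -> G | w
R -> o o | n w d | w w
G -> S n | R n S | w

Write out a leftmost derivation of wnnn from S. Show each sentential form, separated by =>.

S => G => Sn => Gn => Snn => Gnn => Snnn => wnnn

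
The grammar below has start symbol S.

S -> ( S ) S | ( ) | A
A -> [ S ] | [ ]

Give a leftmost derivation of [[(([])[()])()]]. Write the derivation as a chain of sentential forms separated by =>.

S => A => [S] => [A] => [[S]] => [[(S)S]] => [[((S)S)S]] => [[((A)S)S]] => [[(([])S)S]] => [[(([])A)S]] => [[(([])[S])S]] => [[(([])[()])S]] => [[(([])[()])()]]

S => A   [S -> A]
A => [S]   [A -> [ S ]]
[S] => [A]   [S -> A]
[A] => [[S]]   [A -> [ S ]]
[[S]] => [[(S)S]]   [S -> ( S ) S]
[[(S)S]] => [[((S)S)S]]   [S -> ( S ) S]
[[((S)S)S]] => [[((A)S)S]]   [S -> A]
[[((A)S)S]] => [[(([])S)S]]   [A -> [ ]]
[[(([])S)S]] => [[(([])A)S]]   [S -> A]
[[(([])A)S]] => [[(([])[S])S]]   [A -> [ S ]]
[[(([])[S])S]] => [[(([])[()])S]]   [S -> ( )]
[[(([])[()])S]] => [[(([])[()])()]]   [S -> ( )]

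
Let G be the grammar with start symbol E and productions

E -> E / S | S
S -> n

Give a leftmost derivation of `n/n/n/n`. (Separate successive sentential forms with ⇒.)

E ⇒ E/S ⇒ E/S/S ⇒ E/S/S/S ⇒ S/S/S/S ⇒ n/S/S/S ⇒ n/n/S/S ⇒ n/n/n/S ⇒ n/n/n/n

E ⇒ E/S   [E -> E / S]
E/S ⇒ E/S/S   [E -> E / S]
E/S/S ⇒ E/S/S/S   [E -> E / S]
E/S/S/S ⇒ S/S/S/S   [E -> S]
S/S/S/S ⇒ n/S/S/S   [S -> n]
n/S/S/S ⇒ n/n/S/S   [S -> n]
n/n/S/S ⇒ n/n/n/S   [S -> n]
n/n/n/S ⇒ n/n/n/n   [S -> n]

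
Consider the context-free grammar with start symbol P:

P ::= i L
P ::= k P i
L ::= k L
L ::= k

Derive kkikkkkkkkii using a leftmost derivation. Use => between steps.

P=>kPi=>kkPii=>kkiLii=>kkikLii=>kkikkLii=>kkikkkLii=>kkikkkkLii=>kkikkkkkLii=>kkikkkkkkLii=>kkikkkkkkkii

P => kPi   [P ::= k P i]
kPi => kkPii   [P ::= k P i]
kkPii => kkiLii   [P ::= i L]
kkiLii => kkikLii   [L ::= k L]
kkikLii => kkikkLii   [L ::= k L]
kkikkLii => kkikkkLii   [L ::= k L]
kkikkkLii => kkikkkkLii   [L ::= k L]
kkikkkkLii => kkikkkkkLii   [L ::= k L]
kkikkkkkLii => kkikkkkkkLii   [L ::= k L]
kkikkkkkkLii => kkikkkkkkkii   [L ::= k]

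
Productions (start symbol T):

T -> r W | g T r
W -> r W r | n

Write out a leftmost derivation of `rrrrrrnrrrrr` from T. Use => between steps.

T => rW => rrWr => rrrWrr => rrrrWrrr => rrrrrWrrrr => rrrrrrWrrrrr => rrrrrrnrrrrr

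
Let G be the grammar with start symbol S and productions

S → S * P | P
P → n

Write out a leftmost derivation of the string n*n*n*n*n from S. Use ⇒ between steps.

S ⇒ S*P ⇒ S*P*P ⇒ S*P*P*P ⇒ S*P*P*P*P ⇒ P*P*P*P*P ⇒ n*P*P*P*P ⇒ n*n*P*P*P ⇒ n*n*n*P*P ⇒ n*n*n*n*P ⇒ n*n*n*n*n

S ⇒ S*P   [S → S * P]
S*P ⇒ S*P*P   [S → S * P]
S*P*P ⇒ S*P*P*P   [S → S * P]
S*P*P*P ⇒ S*P*P*P*P   [S → S * P]
S*P*P*P*P ⇒ P*P*P*P*P   [S → P]
P*P*P*P*P ⇒ n*P*P*P*P   [P → n]
n*P*P*P*P ⇒ n*n*P*P*P   [P → n]
n*n*P*P*P ⇒ n*n*n*P*P   [P → n]
n*n*n*P*P ⇒ n*n*n*n*P   [P → n]
n*n*n*n*P ⇒ n*n*n*n*n   [P → n]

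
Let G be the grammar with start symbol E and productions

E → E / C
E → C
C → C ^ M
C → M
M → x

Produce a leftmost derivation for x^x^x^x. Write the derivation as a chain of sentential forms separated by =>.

E=>C=>C^M=>C^M^M=>C^M^M^M=>M^M^M^M=>x^M^M^M=>x^x^M^M=>x^x^x^M=>x^x^x^x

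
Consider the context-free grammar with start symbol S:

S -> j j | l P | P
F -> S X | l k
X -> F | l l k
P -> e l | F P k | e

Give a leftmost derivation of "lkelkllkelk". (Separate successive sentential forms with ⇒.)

S ⇒ P   [S -> P]
P ⇒ FPk   [P -> F P k]
FPk ⇒ SXPk   [F -> S X]
SXPk ⇒ PXPk   [S -> P]
PXPk ⇒ FPkXPk   [P -> F P k]
FPkXPk ⇒ lkPkXPk   [F -> l k]
lkPkXPk ⇒ lkelkXPk   [P -> e l]
lkelkXPk ⇒ lkelkllkPk   [X -> l l k]
lkelkllkPk ⇒ lkelkllkelk   [P -> e l]

S⇒P⇒FPk⇒SXPk⇒PXPk⇒FPkXPk⇒lkPkXPk⇒lkelkXPk⇒lkelkllkPk⇒lkelkllkelk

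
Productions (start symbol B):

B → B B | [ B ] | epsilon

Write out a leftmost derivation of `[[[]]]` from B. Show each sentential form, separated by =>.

B => BB => BBB => [B]BB => [[B]]BB => [[BB]]BB => [[[B]B]]BB => [[[]B]]BB => [[[]]]BB => [[[]]]B => [[[]]]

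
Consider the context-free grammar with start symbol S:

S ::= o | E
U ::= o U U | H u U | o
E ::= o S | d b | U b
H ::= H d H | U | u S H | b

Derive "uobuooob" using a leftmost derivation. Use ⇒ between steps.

S ⇒ E ⇒ Ub ⇒ HuUb ⇒ uSHuUb ⇒ uoHuUb ⇒ uobuUb ⇒ uobuoUUb ⇒ uobuooUb ⇒ uobuooob

S ⇒ E   [S ::= E]
E ⇒ Ub   [E ::= U b]
Ub ⇒ HuUb   [U ::= H u U]
HuUb ⇒ uSHuUb   [H ::= u S H]
uSHuUb ⇒ uoHuUb   [S ::= o]
uoHuUb ⇒ uobuUb   [H ::= b]
uobuUb ⇒ uobuoUUb   [U ::= o U U]
uobuoUUb ⇒ uobuooUb   [U ::= o]
uobuooUb ⇒ uobuooob   [U ::= o]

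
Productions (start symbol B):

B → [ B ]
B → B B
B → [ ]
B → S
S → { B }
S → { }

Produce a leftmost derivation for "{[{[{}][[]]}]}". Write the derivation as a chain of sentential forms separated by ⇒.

B ⇒ S   [B → S]
S ⇒ {B}   [S → { B }]
{B} ⇒ {[B]}   [B → [ B ]]
{[B]} ⇒ {[S]}   [B → S]
{[S]} ⇒ {[{B}]}   [S → { B }]
{[{B}]} ⇒ {[{BB}]}   [B → B B]
{[{BB}]} ⇒ {[{[B]B}]}   [B → [ B ]]
{[{[B]B}]} ⇒ {[{[S]B}]}   [B → S]
{[{[S]B}]} ⇒ {[{[{}]B}]}   [S → { }]
{[{[{}]B}]} ⇒ {[{[{}][B]}]}   [B → [ B ]]
{[{[{}][B]}]} ⇒ {[{[{}][[]]}]}   [B → [ ]]

B ⇒ S ⇒ {B} ⇒ {[B]} ⇒ {[S]} ⇒ {[{B}]} ⇒ {[{BB}]} ⇒ {[{[B]B}]} ⇒ {[{[S]B}]} ⇒ {[{[{}]B}]} ⇒ {[{[{}][B]}]} ⇒ {[{[{}][[]]}]}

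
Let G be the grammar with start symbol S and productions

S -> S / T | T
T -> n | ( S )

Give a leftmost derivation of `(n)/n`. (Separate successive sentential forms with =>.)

S => S/T => T/T => (S)/T => (T)/T => (n)/T => (n)/n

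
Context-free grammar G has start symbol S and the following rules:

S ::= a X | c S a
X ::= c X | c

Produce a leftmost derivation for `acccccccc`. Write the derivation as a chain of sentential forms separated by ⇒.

S ⇒ aX ⇒ acX ⇒ accX ⇒ acccX ⇒ accccX ⇒ acccccX ⇒ accccccX ⇒ acccccccX ⇒ acccccccc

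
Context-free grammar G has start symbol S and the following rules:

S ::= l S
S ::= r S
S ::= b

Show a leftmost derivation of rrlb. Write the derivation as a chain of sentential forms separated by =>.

S => rS   [S ::= r S]
rS => rrS   [S ::= r S]
rrS => rrlS   [S ::= l S]
rrlS => rrlb   [S ::= b]

S => rS => rrS => rrlS => rrlb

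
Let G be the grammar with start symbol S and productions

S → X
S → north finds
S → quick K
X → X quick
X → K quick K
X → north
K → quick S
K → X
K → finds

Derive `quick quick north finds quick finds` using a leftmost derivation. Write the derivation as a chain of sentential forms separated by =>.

S => quick K => quick X => quick K quick K => quick quick S quick K => quick quick north finds quick K => quick quick north finds quick finds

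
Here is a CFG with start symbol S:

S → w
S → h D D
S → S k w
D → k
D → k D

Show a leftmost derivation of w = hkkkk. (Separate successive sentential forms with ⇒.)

S ⇒ hDD   [S → h D D]
hDD ⇒ hkDD   [D → k D]
hkDD ⇒ hkkDD   [D → k D]
hkkDD ⇒ hkkkD   [D → k]
hkkkD ⇒ hkkkk   [D → k]

S⇒hDD⇒hkDD⇒hkkDD⇒hkkkD⇒hkkkk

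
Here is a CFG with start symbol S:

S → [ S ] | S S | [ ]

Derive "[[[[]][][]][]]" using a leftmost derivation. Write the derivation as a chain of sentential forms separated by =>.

S => [S] => [SS] => [[S]S] => [[SS]S] => [[SSS]S] => [[[S]SS]S] => [[[[]]SS]S] => [[[[]][]S]S] => [[[[]][][]]S] => [[[[]][][]][]]

S => [S]   [S → [ S ]]
[S] => [SS]   [S → S S]
[SS] => [[S]S]   [S → [ S ]]
[[S]S] => [[SS]S]   [S → S S]
[[SS]S] => [[SSS]S]   [S → S S]
[[SSS]S] => [[[S]SS]S]   [S → [ S ]]
[[[S]SS]S] => [[[[]]SS]S]   [S → [ ]]
[[[[]]SS]S] => [[[[]][]S]S]   [S → [ ]]
[[[[]][]S]S] => [[[[]][][]]S]   [S → [ ]]
[[[[]][][]]S] => [[[[]][][]][]]   [S → [ ]]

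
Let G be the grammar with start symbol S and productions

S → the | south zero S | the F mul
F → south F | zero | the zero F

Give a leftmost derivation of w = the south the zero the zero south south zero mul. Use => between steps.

S => the F mul   [S → the F mul]
the F mul => the south F mul   [F → south F]
the south F mul => the south the zero F mul   [F → the zero F]
the south the zero F mul => the south the zero the zero F mul   [F → the zero F]
the south the zero the zero F mul => the south the zero the zero south F mul   [F → south F]
the south the zero the zero south F mul => the south the zero the zero south south F mul   [F → south F]
the south the zero the zero south south F mul => the south the zero the zero south south zero mul   [F → zero]

S => the F mul => the south F mul => the south the zero F mul => the south the zero the zero F mul => the south the zero the zero south F mul => the south the zero the zero south south F mul => the south the zero the zero south south zero mul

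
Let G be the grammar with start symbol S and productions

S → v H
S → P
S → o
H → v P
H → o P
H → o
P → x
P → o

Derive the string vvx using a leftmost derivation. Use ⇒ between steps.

S ⇒ vH   [S → v H]
vH ⇒ vvP   [H → v P]
vvP ⇒ vvx   [P → x]

S ⇒ vH ⇒ vvP ⇒ vvx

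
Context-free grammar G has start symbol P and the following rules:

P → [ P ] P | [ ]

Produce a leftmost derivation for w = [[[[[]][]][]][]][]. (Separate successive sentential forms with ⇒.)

P ⇒ [P]P   [P → [ P ] P]
[P]P ⇒ [[P]P]P   [P → [ P ] P]
[[P]P]P ⇒ [[[P]P]P]P   [P → [ P ] P]
[[[P]P]P]P ⇒ [[[[P]P]P]P]P   [P → [ P ] P]
[[[[P]P]P]P]P ⇒ [[[[[]]P]P]P]P   [P → [ ]]
[[[[[]]P]P]P]P ⇒ [[[[[]][]]P]P]P   [P → [ ]]
[[[[[]][]]P]P]P ⇒ [[[[[]][]][]]P]P   [P → [ ]]
[[[[[]][]][]]P]P ⇒ [[[[[]][]][]][]]P   [P → [ ]]
[[[[[]][]][]][]]P ⇒ [[[[[]][]][]][]][]   [P → [ ]]

P⇒[P]P⇒[[P]P]P⇒[[[P]P]P]P⇒[[[[P]P]P]P]P⇒[[[[[]]P]P]P]P⇒[[[[[]][]]P]P]P⇒[[[[[]][]][]]P]P⇒[[[[[]][]][]][]]P⇒[[[[[]][]][]][]][]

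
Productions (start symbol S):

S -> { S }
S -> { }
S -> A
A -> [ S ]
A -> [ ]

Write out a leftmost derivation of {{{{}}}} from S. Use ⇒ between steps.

S ⇒ {S} ⇒ {{S}} ⇒ {{{S}}} ⇒ {{{{}}}}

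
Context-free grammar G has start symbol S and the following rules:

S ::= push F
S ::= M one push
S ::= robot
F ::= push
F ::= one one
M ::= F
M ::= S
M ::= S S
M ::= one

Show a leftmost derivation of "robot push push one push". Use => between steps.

S => M one push   [S ::= M one push]
M one push => S S one push   [M ::= S S]
S S one push => robot S one push   [S ::= robot]
robot S one push => robot push F one push   [S ::= push F]
robot push F one push => robot push push one push   [F ::= push]

S => M one push => S S one push => robot S one push => robot push F one push => robot push push one push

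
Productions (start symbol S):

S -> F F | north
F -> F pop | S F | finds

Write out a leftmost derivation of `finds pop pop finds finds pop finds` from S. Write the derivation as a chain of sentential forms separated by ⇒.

S ⇒ F F ⇒ F pop F ⇒ S F pop F ⇒ F F F pop F ⇒ F pop F F pop F ⇒ F pop pop F F pop F ⇒ finds pop pop F F pop F ⇒ finds pop pop finds F pop F ⇒ finds pop pop finds finds pop F ⇒ finds pop pop finds finds pop finds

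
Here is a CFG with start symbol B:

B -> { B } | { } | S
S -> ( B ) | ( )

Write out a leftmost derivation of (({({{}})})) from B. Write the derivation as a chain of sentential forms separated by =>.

B => S   [B -> S]
S => (B)   [S -> ( B )]
(B) => (S)   [B -> S]
(S) => ((B))   [S -> ( B )]
((B)) => (({B}))   [B -> { B }]
(({B})) => (({S}))   [B -> S]
(({S})) => (({(B)}))   [S -> ( B )]
(({(B)})) => (({({B})}))   [B -> { B }]
(({({B})})) => (({({{}})}))   [B -> { }]

B=>S=>(B)=>(S)=>((B))=>(({B}))=>(({S}))=>(({(B)}))=>(({({B})}))=>(({({{}})}))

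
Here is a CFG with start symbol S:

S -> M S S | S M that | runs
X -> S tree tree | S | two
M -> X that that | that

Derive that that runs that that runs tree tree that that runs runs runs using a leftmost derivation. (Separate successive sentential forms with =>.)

S => M S S   [S -> M S S]
M S S => that S S   [M -> that]
that S S => that M S S S   [S -> M S S]
that M S S S => that X that that S S S   [M -> X that that]
that X that that S S S => that S tree tree that that S S S   [X -> S tree tree]
that S tree tree that that S S S => that M S S tree tree that that S S S   [S -> M S S]
that M S S tree tree that that S S S => that that S S tree tree that that S S S   [M -> that]
that that S S tree tree that that S S S => that that S M that S tree tree that that S S S   [S -> S M that]
that that S M that S tree tree that that S S S => that that runs M that S tree tree that that S S S   [S -> runs]
that that runs M that S tree tree that that S S S => that that runs that that S tree tree that that S S S   [M -> that]
that that runs that that S tree tree that that S S S => that that runs that that runs tree tree that that S S S   [S -> runs]
that that runs that that runs tree tree that that S S S => that that runs that that runs tree tree that that runs S S   [S -> runs]
that that runs that that runs tree tree that that runs S S => that that runs that that runs tree tree that that runs runs S   [S -> runs]
that that runs that that runs tree tree that that runs runs S => that that runs that that runs tree tree that that runs runs runs   [S -> runs]

S => M S S => that S S => that M S S S => that X that that S S S => that S tree tree that that S S S => that M S S tree tree that that S S S => that that S S tree tree that that S S S => that that S M that S tree tree that that S S S => that that runs M that S tree tree that that S S S => that that runs that that S tree tree that that S S S => that that runs that that runs tree tree that that S S S => that that runs that that runs tree tree that that runs S S => that that runs that that runs tree tree that that runs runs S => that that runs that that runs tree tree that that runs runs runs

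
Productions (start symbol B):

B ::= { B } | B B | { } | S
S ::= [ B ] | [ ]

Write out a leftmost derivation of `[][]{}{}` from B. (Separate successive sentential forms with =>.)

B=>BB=>BBB=>BBBB=>SBBB=>[]BBB=>[]SBB=>[][]BB=>[][]{}B=>[][]{}{}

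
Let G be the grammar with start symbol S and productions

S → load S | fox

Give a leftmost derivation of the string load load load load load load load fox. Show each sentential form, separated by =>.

S => load S => load load S => load load load S => load load load load S => load load load load load S => load load load load load load S => load load load load load load load S => load load load load load load load fox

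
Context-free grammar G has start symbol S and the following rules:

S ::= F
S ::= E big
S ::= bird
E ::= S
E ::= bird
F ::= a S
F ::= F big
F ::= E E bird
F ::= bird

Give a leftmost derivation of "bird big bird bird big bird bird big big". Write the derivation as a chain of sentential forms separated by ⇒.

S ⇒ E big ⇒ S big ⇒ F big ⇒ F big big ⇒ E E bird big big ⇒ S E bird big big ⇒ F E bird big big ⇒ F big E bird big big ⇒ E E bird big E bird big big ⇒ S E bird big E bird big big ⇒ E big E bird big E bird big big ⇒ bird big E bird big E bird big big ⇒ bird big bird bird big E bird big big ⇒ bird big bird bird big bird bird big big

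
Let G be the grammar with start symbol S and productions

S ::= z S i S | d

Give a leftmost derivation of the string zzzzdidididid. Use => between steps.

S => zSiS   [S ::= z S i S]
zSiS => zzSiSiS   [S ::= z S i S]
zzSiSiS => zzzSiSiSiS   [S ::= z S i S]
zzzSiSiSiS => zzzzSiSiSiSiS   [S ::= z S i S]
zzzzSiSiSiSiS => zzzzdiSiSiSiS   [S ::= d]
zzzzdiSiSiSiS => zzzzdidiSiSiS   [S ::= d]
zzzzdidiSiSiS => zzzzdididiSiS   [S ::= d]
zzzzdididiSiS => zzzzdidididiS   [S ::= d]
zzzzdidididiS => zzzzdidididid   [S ::= d]

S => zSiS => zzSiSiS => zzzSiSiSiS => zzzzSiSiSiSiS => zzzzdiSiSiSiS => zzzzdidiSiSiS => zzzzdididiSiS => zzzzdidididiS => zzzzdidididid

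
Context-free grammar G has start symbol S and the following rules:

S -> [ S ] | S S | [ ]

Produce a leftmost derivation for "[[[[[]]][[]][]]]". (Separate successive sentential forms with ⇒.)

S ⇒ [S] ⇒ [[S]] ⇒ [[SS]] ⇒ [[SSS]] ⇒ [[[S]SS]] ⇒ [[[[S]]SS]] ⇒ [[[[[]]]SS]] ⇒ [[[[[]]][S]S]] ⇒ [[[[[]]][[]]S]] ⇒ [[[[[]]][[]][]]]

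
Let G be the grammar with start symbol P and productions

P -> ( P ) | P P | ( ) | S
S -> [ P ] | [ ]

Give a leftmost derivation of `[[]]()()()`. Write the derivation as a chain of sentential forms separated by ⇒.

P ⇒ PP   [P -> P P]
PP ⇒ SP   [P -> S]
SP ⇒ [P]P   [S -> [ P ]]
[P]P ⇒ [S]P   [P -> S]
[S]P ⇒ [[]]P   [S -> [ ]]
[[]]P ⇒ [[]]PP   [P -> P P]
[[]]PP ⇒ [[]]PPP   [P -> P P]
[[]]PPP ⇒ [[]]()PP   [P -> ( )]
[[]]()PP ⇒ [[]]()()P   [P -> ( )]
[[]]()()P ⇒ [[]]()()()   [P -> ( )]

P⇒PP⇒SP⇒[P]P⇒[S]P⇒[[]]P⇒[[]]PP⇒[[]]PPP⇒[[]]()PP⇒[[]]()()P⇒[[]]()()()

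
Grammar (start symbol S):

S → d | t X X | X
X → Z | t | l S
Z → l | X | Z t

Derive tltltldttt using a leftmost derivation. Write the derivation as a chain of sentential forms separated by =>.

S => tXX => tlSX => tltXXX => tltlSXX => tltltXXXX => tltltlSXXX => tltltldXXX => tltltldtXX => tltltldttX => tltltldttt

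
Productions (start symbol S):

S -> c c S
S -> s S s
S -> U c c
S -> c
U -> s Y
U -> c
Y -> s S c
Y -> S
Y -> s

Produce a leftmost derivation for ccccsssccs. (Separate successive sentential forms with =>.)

S=>ccS=>ccccS=>ccccsSs=>ccccsUccs=>ccccssYccs=>ccccsssccs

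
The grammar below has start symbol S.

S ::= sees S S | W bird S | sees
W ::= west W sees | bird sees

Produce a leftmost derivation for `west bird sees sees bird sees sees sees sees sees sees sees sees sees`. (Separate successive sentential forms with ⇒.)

S ⇒ W bird S ⇒ west W sees bird S ⇒ west bird sees sees bird S ⇒ west bird sees sees bird sees S S ⇒ west bird sees sees bird sees sees S ⇒ west bird sees sees bird sees sees sees S S ⇒ west bird sees sees bird sees sees sees sees S S S ⇒ west bird sees sees bird sees sees sees sees sees S S S S ⇒ west bird sees sees bird sees sees sees sees sees sees S S S ⇒ west bird sees sees bird sees sees sees sees sees sees sees S S ⇒ west bird sees sees bird sees sees sees sees sees sees sees sees S ⇒ west bird sees sees bird sees sees sees sees sees sees sees sees sees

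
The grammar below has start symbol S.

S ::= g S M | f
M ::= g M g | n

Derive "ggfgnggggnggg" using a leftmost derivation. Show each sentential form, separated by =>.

S=>gSM=>ggSMM=>ggfMM=>ggfgMgM=>ggfgngM=>ggfgnggMg=>ggfgngggMgg=>ggfgnggggMggg=>ggfgnggggnggg

S => gSM   [S ::= g S M]
gSM => ggSMM   [S ::= g S M]
ggSMM => ggfMM   [S ::= f]
ggfMM => ggfgMgM   [M ::= g M g]
ggfgMgM => ggfgngM   [M ::= n]
ggfgngM => ggfgnggMg   [M ::= g M g]
ggfgnggMg => ggfgngggMgg   [M ::= g M g]
ggfgngggMgg => ggfgnggggMggg   [M ::= g M g]
ggfgnggggMggg => ggfgnggggnggg   [M ::= n]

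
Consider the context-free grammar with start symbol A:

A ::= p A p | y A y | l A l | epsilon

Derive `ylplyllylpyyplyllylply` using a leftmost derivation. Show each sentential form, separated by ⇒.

A⇒yAy⇒ylAly⇒ylpAply⇒ylplAlply⇒ylplyAylply⇒ylplylAlylply⇒ylplyllAllylply⇒ylplyllyAyllylply⇒ylplyllylAlyllylply⇒ylplyllylpAplyllylply⇒ylplyllylpyAyplyllylply⇒ylplyllylpyyplyllylply

A ⇒ yAy   [A ::= y A y]
yAy ⇒ ylAly   [A ::= l A l]
ylAly ⇒ ylpAply   [A ::= p A p]
ylpAply ⇒ ylplAlply   [A ::= l A l]
ylplAlply ⇒ ylplyAylply   [A ::= y A y]
ylplyAylply ⇒ ylplylAlylply   [A ::= l A l]
ylplylAlylply ⇒ ylplyllAllylply   [A ::= l A l]
ylplyllAllylply ⇒ ylplyllyAyllylply   [A ::= y A y]
ylplyllyAyllylply ⇒ ylplyllylAlyllylply   [A ::= l A l]
ylplyllylAlyllylply ⇒ ylplyllylpAplyllylply   [A ::= p A p]
ylplyllylpAplyllylply ⇒ ylplyllylpyAyplyllylply   [A ::= y A y]
ylplyllylpyAyplyllylply ⇒ ylplyllylpyyplyllylply   [A ::= epsilon]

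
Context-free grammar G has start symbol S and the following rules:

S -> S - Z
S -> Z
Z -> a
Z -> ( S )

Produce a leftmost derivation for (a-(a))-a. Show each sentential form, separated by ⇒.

S ⇒ S-Z   [S -> S - Z]
S-Z ⇒ Z-Z   [S -> Z]
Z-Z ⇒ (S)-Z   [Z -> ( S )]
(S)-Z ⇒ (S-Z)-Z   [S -> S - Z]
(S-Z)-Z ⇒ (Z-Z)-Z   [S -> Z]
(Z-Z)-Z ⇒ (a-Z)-Z   [Z -> a]
(a-Z)-Z ⇒ (a-(S))-Z   [Z -> ( S )]
(a-(S))-Z ⇒ (a-(Z))-Z   [S -> Z]
(a-(Z))-Z ⇒ (a-(a))-Z   [Z -> a]
(a-(a))-Z ⇒ (a-(a))-a   [Z -> a]

S ⇒ S-Z ⇒ Z-Z ⇒ (S)-Z ⇒ (S-Z)-Z ⇒ (Z-Z)-Z ⇒ (a-Z)-Z ⇒ (a-(S))-Z ⇒ (a-(Z))-Z ⇒ (a-(a))-Z ⇒ (a-(a))-a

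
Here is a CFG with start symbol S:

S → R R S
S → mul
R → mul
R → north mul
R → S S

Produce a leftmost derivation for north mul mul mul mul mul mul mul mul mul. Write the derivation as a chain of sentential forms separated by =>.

S => R R S   [S → R R S]
R R S => S S R S   [R → S S]
S S R S => R R S S R S   [S → R R S]
R R S S R S => S S R S S R S   [R → S S]
S S R S S R S => R R S S R S S R S   [S → R R S]
R R S S R S S R S => north mul R S S R S S R S   [R → north mul]
north mul R S S R S S R S => north mul mul S S R S S R S   [R → mul]
north mul mul S S R S S R S => north mul mul mul S R S S R S   [S → mul]
north mul mul mul S R S S R S => north mul mul mul mul R S S R S   [S → mul]
north mul mul mul mul R S S R S => north mul mul mul mul mul S S R S   [R → mul]
north mul mul mul mul mul S S R S => north mul mul mul mul mul mul S R S   [S → mul]
north mul mul mul mul mul mul S R S => north mul mul mul mul mul mul mul R S   [S → mul]
north mul mul mul mul mul mul mul R S => north mul mul mul mul mul mul mul mul S   [R → mul]
north mul mul mul mul mul mul mul mul S => north mul mul mul mul mul mul mul mul mul   [S → mul]

S => R R S => S S R S => R R S S R S => S S R S S R S => R R S S R S S R S => north mul R S S R S S R S => north mul mul S S R S S R S => north mul mul mul S R S S R S => north mul mul mul mul R S S R S => north mul mul mul mul mul S S R S => north mul mul mul mul mul mul S R S => north mul mul mul mul mul mul mul R S => north mul mul mul mul mul mul mul mul S => north mul mul mul mul mul mul mul mul mul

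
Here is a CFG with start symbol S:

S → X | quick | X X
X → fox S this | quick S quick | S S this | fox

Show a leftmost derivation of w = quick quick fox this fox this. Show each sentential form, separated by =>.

S => X   [S → X]
X => S S this   [X → S S this]
S S this => quick S this   [S → quick]
quick S this => quick X X this   [S → X X]
quick X X this => quick S S this X this   [X → S S this]
quick S S this X this => quick quick S this X this   [S → quick]
quick quick S this X this => quick quick X this X this   [S → X]
quick quick X this X this => quick quick fox this X this   [X → fox]
quick quick fox this X this => quick quick fox this fox this   [X → fox]

S => X => S S this => quick S this => quick X X this => quick S S this X this => quick quick S this X this => quick quick X this X this => quick quick fox this X this => quick quick fox this fox this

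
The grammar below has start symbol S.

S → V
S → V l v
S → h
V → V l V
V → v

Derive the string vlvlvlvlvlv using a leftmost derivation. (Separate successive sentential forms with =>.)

S=>V=>VlV=>VlVlV=>VlVlVlV=>VlVlVlVlV=>vlVlVlVlV=>vlVlVlVlVlV=>vlvlVlVlVlV=>vlvlvlVlVlV=>vlvlvlvlVlV=>vlvlvlvlvlV=>vlvlvlvlvlv

S => V   [S → V]
V => VlV   [V → V l V]
VlV => VlVlV   [V → V l V]
VlVlV => VlVlVlV   [V → V l V]
VlVlVlV => VlVlVlVlV   [V → V l V]
VlVlVlVlV => vlVlVlVlV   [V → v]
vlVlVlVlV => vlVlVlVlVlV   [V → V l V]
vlVlVlVlVlV => vlvlVlVlVlV   [V → v]
vlvlVlVlVlV => vlvlvlVlVlV   [V → v]
vlvlvlVlVlV => vlvlvlvlVlV   [V → v]
vlvlvlvlVlV => vlvlvlvlvlV   [V → v]
vlvlvlvlvlV => vlvlvlvlvlv   [V → v]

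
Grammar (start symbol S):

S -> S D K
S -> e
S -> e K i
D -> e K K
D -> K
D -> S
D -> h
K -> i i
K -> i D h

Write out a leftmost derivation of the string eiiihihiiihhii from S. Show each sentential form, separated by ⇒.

S ⇒ SDK ⇒ SDKDK ⇒ eKiDKDK ⇒ eiDhiDKDK ⇒ eiKhiDKDK ⇒ eiiihiDKDK ⇒ eiiihihKDK ⇒ eiiihihiDhDK ⇒ eiiihihiKhDK ⇒ eiiihihiiihDK ⇒ eiiihihiiihhK ⇒ eiiihihiiihhii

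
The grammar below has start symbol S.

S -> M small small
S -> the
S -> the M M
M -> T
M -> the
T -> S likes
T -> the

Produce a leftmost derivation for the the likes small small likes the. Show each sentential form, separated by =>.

S => the M M => the T M => the S likes M => the M small small likes M => the T small small likes M => the S likes small small likes M => the the likes small small likes M => the the likes small small likes the

S => the M M   [S -> the M M]
the M M => the T M   [M -> T]
the T M => the S likes M   [T -> S likes]
the S likes M => the M small small likes M   [S -> M small small]
the M small small likes M => the T small small likes M   [M -> T]
the T small small likes M => the S likes small small likes M   [T -> S likes]
the S likes small small likes M => the the likes small small likes M   [S -> the]
the the likes small small likes M => the the likes small small likes the   [M -> the]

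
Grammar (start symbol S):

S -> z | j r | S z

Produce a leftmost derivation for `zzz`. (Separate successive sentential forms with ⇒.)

S ⇒ Sz   [S -> S z]
Sz ⇒ Szz   [S -> S z]
Szz ⇒ zzz   [S -> z]

S⇒Sz⇒Szz⇒zzz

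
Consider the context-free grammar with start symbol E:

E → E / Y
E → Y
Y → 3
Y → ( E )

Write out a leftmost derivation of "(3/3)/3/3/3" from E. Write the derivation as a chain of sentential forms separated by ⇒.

E⇒E/Y⇒E/Y/Y⇒E/Y/Y/Y⇒Y/Y/Y/Y⇒(E)/Y/Y/Y⇒(E/Y)/Y/Y/Y⇒(Y/Y)/Y/Y/Y⇒(3/Y)/Y/Y/Y⇒(3/3)/Y/Y/Y⇒(3/3)/3/Y/Y⇒(3/3)/3/3/Y⇒(3/3)/3/3/3

E ⇒ E/Y   [E → E / Y]
E/Y ⇒ E/Y/Y   [E → E / Y]
E/Y/Y ⇒ E/Y/Y/Y   [E → E / Y]
E/Y/Y/Y ⇒ Y/Y/Y/Y   [E → Y]
Y/Y/Y/Y ⇒ (E)/Y/Y/Y   [Y → ( E )]
(E)/Y/Y/Y ⇒ (E/Y)/Y/Y/Y   [E → E / Y]
(E/Y)/Y/Y/Y ⇒ (Y/Y)/Y/Y/Y   [E → Y]
(Y/Y)/Y/Y/Y ⇒ (3/Y)/Y/Y/Y   [Y → 3]
(3/Y)/Y/Y/Y ⇒ (3/3)/Y/Y/Y   [Y → 3]
(3/3)/Y/Y/Y ⇒ (3/3)/3/Y/Y   [Y → 3]
(3/3)/3/Y/Y ⇒ (3/3)/3/3/Y   [Y → 3]
(3/3)/3/3/Y ⇒ (3/3)/3/3/3   [Y → 3]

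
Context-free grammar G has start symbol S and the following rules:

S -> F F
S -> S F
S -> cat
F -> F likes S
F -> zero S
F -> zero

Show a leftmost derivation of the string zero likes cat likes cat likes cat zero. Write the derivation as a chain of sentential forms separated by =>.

S => F F => F likes S F => F likes S likes S F => F likes S likes S likes S F => zero likes S likes S likes S F => zero likes cat likes S likes S F => zero likes cat likes cat likes S F => zero likes cat likes cat likes cat F => zero likes cat likes cat likes cat zero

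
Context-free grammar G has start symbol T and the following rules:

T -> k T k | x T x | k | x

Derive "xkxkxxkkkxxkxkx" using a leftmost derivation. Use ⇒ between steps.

T ⇒ xTx   [T -> x T x]
xTx ⇒ xkTkx   [T -> k T k]
xkTkx ⇒ xkxTxkx   [T -> x T x]
xkxTxkx ⇒ xkxkTkxkx   [T -> k T k]
xkxkTkxkx ⇒ xkxkxTxkxkx   [T -> x T x]
xkxkxTxkxkx ⇒ xkxkxxTxxkxkx   [T -> x T x]
xkxkxxTxxkxkx ⇒ xkxkxxkTkxxkxkx   [T -> k T k]
xkxkxxkTkxxkxkx ⇒ xkxkxxkkkxxkxkx   [T -> k]

T⇒xTx⇒xkTkx⇒xkxTxkx⇒xkxkTkxkx⇒xkxkxTxkxkx⇒xkxkxxTxxkxkx⇒xkxkxxkTkxxkxkx⇒xkxkxxkkkxxkxkx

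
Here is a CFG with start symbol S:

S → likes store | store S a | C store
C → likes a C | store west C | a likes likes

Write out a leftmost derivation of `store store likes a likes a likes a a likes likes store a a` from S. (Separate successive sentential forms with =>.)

S => store S a => store store S a a => store store C store a a => store store likes a C store a a => store store likes a likes a C store a a => store store likes a likes a likes a C store a a => store store likes a likes a likes a a likes likes store a a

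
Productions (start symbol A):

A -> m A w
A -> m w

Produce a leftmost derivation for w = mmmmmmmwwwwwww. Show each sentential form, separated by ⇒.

A ⇒ mAw   [A -> m A w]
mAw ⇒ mmAww   [A -> m A w]
mmAww ⇒ mmmAwww   [A -> m A w]
mmmAwww ⇒ mmmmAwwww   [A -> m A w]
mmmmAwwww ⇒ mmmmmAwwwww   [A -> m A w]
mmmmmAwwwww ⇒ mmmmmmAwwwwww   [A -> m A w]
mmmmmmAwwwwww ⇒ mmmmmmmwwwwwww   [A -> m w]

A ⇒ mAw ⇒ mmAww ⇒ mmmAwww ⇒ mmmmAwwww ⇒ mmmmmAwwwww ⇒ mmmmmmAwwwwww ⇒ mmmmmmmwwwwwww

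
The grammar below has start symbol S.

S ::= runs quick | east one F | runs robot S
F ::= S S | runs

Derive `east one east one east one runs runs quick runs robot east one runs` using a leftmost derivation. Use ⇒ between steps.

S ⇒ east one F ⇒ east one S S ⇒ east one east one F S ⇒ east one east one S S S ⇒ east one east one east one F S S ⇒ east one east one east one runs S S ⇒ east one east one east one runs runs quick S ⇒ east one east one east one runs runs quick runs robot S ⇒ east one east one east one runs runs quick runs robot east one F ⇒ east one east one east one runs runs quick runs robot east one runs

S ⇒ east one F   [S ::= east one F]
east one F ⇒ east one S S   [F ::= S S]
east one S S ⇒ east one east one F S   [S ::= east one F]
east one east one F S ⇒ east one east one S S S   [F ::= S S]
east one east one S S S ⇒ east one east one east one F S S   [S ::= east one F]
east one east one east one F S S ⇒ east one east one east one runs S S   [F ::= runs]
east one east one east one runs S S ⇒ east one east one east one runs runs quick S   [S ::= runs quick]
east one east one east one runs runs quick S ⇒ east one east one east one runs runs quick runs robot S   [S ::= runs robot S]
east one east one east one runs runs quick runs robot S ⇒ east one east one east one runs runs quick runs robot east one F   [S ::= east one F]
east one east one east one runs runs quick runs robot east one F ⇒ east one east one east one runs runs quick runs robot east one runs   [F ::= runs]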